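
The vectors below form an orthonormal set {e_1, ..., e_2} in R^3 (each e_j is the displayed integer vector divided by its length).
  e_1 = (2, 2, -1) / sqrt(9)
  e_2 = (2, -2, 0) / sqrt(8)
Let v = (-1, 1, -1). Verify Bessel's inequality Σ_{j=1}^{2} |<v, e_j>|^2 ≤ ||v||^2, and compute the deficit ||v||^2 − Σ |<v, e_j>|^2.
Σ |<v, e_j>|^2 = 19/9; ||v||^2 = 3; deficit = 8/9

Write each e_j = u_j / sqrt(<u_j, u_j>) where u_j is the displayed integer vector. Then <v, e_j> = <v, u_j> / sqrt(<u_j, u_j>), so |<v, e_j>|^2 = <v, u_j>^2 / <u_j, u_j>.
Coefficients: <v, e_1> = 1/sqrt(9), <v, e_2> = -4/sqrt(8).
Square and sum: Σ |<v, e_j>|^2 = 19/9.
Compute ||v||^2 = v·v = 3.
Deficit = 3 − 19/9 = 8/9 ≥ 0, confirming Bessel's inequality. (The deficit equals ||v − Σ <v,e_j> e_j||^2, the squared distance from v to span{e_j}.)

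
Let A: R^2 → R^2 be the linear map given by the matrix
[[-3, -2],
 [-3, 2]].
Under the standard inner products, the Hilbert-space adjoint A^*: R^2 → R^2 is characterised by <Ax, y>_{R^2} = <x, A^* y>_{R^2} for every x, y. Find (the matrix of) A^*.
A^* = A^T =
[[-3, -3],
 [-2, 2]]

For real matrices with standard dot products, the defining identity <Ax, y> = <x, A^* y> gives (Ax)^T y = x^T (A^*) y, i.e. x^T A^T y = x^T (A^*) y. Since this holds for all x, y, we must have A^* = A^T. Therefore
A^* =
[[-3, -3],
 [-2, 2]].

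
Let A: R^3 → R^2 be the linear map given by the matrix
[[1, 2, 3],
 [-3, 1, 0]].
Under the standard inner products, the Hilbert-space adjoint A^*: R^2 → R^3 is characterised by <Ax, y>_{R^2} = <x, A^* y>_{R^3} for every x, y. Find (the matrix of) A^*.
A^* = A^T =
[[1, -3],
 [2, 1],
 [3, 0]]

For real matrices with standard dot products, the defining identity <Ax, y> = <x, A^* y> gives (Ax)^T y = x^T (A^*) y, i.e. x^T A^T y = x^T (A^*) y. Since this holds for all x, y, we must have A^* = A^T. Therefore
A^* =
[[1, -3],
 [2, 1],
 [3, 0]].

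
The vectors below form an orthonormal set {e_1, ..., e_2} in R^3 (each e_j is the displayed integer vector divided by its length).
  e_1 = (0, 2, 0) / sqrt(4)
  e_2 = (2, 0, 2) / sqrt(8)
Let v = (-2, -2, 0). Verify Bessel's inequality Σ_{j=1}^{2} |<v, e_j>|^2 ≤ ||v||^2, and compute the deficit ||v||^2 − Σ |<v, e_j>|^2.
Σ |<v, e_j>|^2 = 6; ||v||^2 = 8; deficit = 2

Write each e_j = u_j / sqrt(<u_j, u_j>) where u_j is the displayed integer vector. Then <v, e_j> = <v, u_j> / sqrt(<u_j, u_j>), so |<v, e_j>|^2 = <v, u_j>^2 / <u_j, u_j>.
Coefficients: <v, e_1> = -4/sqrt(4), <v, e_2> = -4/sqrt(8).
Square and sum: Σ |<v, e_j>|^2 = 6.
Compute ||v||^2 = v·v = 8.
Deficit = 8 − 6 = 2 ≥ 0, confirming Bessel's inequality. (The deficit equals ||v − Σ <v,e_j> e_j||^2, the squared distance from v to span{e_j}.)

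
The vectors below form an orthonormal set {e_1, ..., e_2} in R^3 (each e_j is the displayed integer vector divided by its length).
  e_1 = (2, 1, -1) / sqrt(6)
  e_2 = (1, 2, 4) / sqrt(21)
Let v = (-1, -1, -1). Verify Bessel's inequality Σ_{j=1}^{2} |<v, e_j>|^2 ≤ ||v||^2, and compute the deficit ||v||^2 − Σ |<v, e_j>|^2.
Σ |<v, e_j>|^2 = 3; ||v||^2 = 3; deficit = 0

Write each e_j = u_j / sqrt(<u_j, u_j>) where u_j is the displayed integer vector. Then <v, e_j> = <v, u_j> / sqrt(<u_j, u_j>), so |<v, e_j>|^2 = <v, u_j>^2 / <u_j, u_j>.
Coefficients: <v, e_1> = -2/sqrt(6), <v, e_2> = -7/sqrt(21).
Square and sum: Σ |<v, e_j>|^2 = 3.
Compute ||v||^2 = v·v = 3.
Deficit = 3 − 3 = 0 ≥ 0, confirming Bessel's inequality. (The deficit equals ||v − Σ <v,e_j> e_j||^2, the squared distance from v to span{e_j}.)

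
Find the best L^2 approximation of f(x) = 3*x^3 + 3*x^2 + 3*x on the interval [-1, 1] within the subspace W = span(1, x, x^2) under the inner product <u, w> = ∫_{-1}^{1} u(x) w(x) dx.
g(x) = 3*x^2 + 24*x/5

The best approximation g ∈ W is the orthogonal projection of f onto W. Writing g = a_0 + a_1 x + a_2 x^2, the coefficients solve the normal equations G · a = b where
  G_{ij} = <φ_i, φ_j> and b_i = <f, φ_i>, with φ_0 = 1, φ_1 = x, φ_2 = x^2.
G =
  [2, 0, 2/3]
  [0, 2/3, 0]
  [2/3, 0, 2/5],
b = (2, 16/5, 6/5).
Solving gives a_0 = 0, a_1 = 24/5, a_2 = 3, so
  g(x) = 3*x^2 + 24*x/5.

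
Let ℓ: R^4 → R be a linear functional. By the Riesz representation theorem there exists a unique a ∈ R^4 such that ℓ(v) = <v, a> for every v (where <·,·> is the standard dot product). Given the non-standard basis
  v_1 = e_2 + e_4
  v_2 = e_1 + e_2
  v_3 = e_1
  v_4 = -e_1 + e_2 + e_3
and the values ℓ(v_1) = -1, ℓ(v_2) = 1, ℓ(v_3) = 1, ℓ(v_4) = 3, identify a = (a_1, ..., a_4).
a = (1, 0, 4, -1)

Write a = (a_1, ..., a_4) in the standard basis. For each basis vector v_i, ℓ(v_i) = <v_i, a> is a linear equation in the a_j's. Collect the n equations into a matrix system V a = ℓ, where row i of V is v_i (expressed in the standard basis). Since V is invertible (lower-triangular with 1s on the diagonal, up to permutation), solve by back-substitution:
  V =
[[0, 1, 0, 1],
 [1, 1, 0, 0],
 [1, 0, 0, 0],
 [-1, 1, 1, 0]]
  V a = (-1, 1, 1, 3)
Solving gives a = (1, 0, 4, -1).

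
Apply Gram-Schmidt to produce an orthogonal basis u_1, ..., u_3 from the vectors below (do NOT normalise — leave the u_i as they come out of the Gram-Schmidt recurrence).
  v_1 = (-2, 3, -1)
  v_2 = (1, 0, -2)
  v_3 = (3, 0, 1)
Orthogonal basis:
  u_1 = (-2, 3, -1)
  u_2 = (1, 0, -2)
  u_3 = (9/5, 3/2, 9/10)

Apply the Gram-Schmidt recurrence
  u_1 = v_1
  u_i = v_i − Σ_{j<i} ((v_i · u_j) / (u_j · u_j)) · u_j.

Step by step this gives:
  u_1 = (-2, 3, -1)
  u_2 = (1, 0, -2)
  u_3 = (9/5, 3/2, 9/10)

Orthogonality check:
  u_2 · u_1 = 0 (should be 0)
  u_3 · u_1 = 0 (should be 0)
  u_3 · u_2 = 0 (should be 0)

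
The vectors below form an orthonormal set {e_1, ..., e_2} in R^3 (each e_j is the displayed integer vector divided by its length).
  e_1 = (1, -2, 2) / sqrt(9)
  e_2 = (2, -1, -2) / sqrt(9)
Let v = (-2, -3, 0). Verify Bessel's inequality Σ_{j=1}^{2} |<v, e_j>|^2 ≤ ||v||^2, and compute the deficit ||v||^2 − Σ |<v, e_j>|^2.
Σ |<v, e_j>|^2 = 17/9; ||v||^2 = 13; deficit = 100/9

Write each e_j = u_j / sqrt(<u_j, u_j>) where u_j is the displayed integer vector. Then <v, e_j> = <v, u_j> / sqrt(<u_j, u_j>), so |<v, e_j>|^2 = <v, u_j>^2 / <u_j, u_j>.
Coefficients: <v, e_1> = 4/sqrt(9), <v, e_2> = -1/sqrt(9).
Square and sum: Σ |<v, e_j>|^2 = 17/9.
Compute ||v||^2 = v·v = 13.
Deficit = 13 − 17/9 = 100/9 ≥ 0, confirming Bessel's inequality. (The deficit equals ||v − Σ <v,e_j> e_j||^2, the squared distance from v to span{e_j}.)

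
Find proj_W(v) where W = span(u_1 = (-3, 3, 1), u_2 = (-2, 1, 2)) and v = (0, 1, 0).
proj_W(v) = (-2/5, 17/25, -6/25)

Set up U = [u_1 | ... | u_2] ∈ R^(3×2). The projector onto W = col(U) is P = U (U^T U)^(-1) U^T.
Compute U^T U =
  [19, 11]
  [11, 9],
and U^T v = (3, 1).
Solve U^T U · c = U^T v for the coefficients: c = (8/25, -7/25). The projection is proj_W(v) = U c.
Check: (v - proj_W(v)) · u_1 = 0  (should be 0).
Check: (v - proj_W(v)) · u_2 = 0  (should be 0).
Result: proj_W(v) = (-2/5, 17/25, -6/25).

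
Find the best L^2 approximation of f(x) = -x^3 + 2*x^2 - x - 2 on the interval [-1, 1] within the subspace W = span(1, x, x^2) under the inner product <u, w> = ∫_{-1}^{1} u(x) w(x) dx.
g(x) = 2*x^2 - 8*x/5 - 2

The best approximation g ∈ W is the orthogonal projection of f onto W. Writing g = a_0 + a_1 x + a_2 x^2, the coefficients solve the normal equations G · a = b where
  G_{ij} = <φ_i, φ_j> and b_i = <f, φ_i>, with φ_0 = 1, φ_1 = x, φ_2 = x^2.
G =
  [2, 0, 2/3]
  [0, 2/3, 0]
  [2/3, 0, 2/5],
b = (-8/3, -16/15, -8/15).
Solving gives a_0 = -2, a_1 = -8/5, a_2 = 2, so
  g(x) = 2*x^2 - 8*x/5 - 2.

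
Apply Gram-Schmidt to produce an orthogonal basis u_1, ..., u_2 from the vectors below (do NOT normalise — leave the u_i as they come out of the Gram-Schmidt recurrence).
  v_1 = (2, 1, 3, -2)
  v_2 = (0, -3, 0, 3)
Orthogonal basis:
  u_1 = (2, 1, 3, -2)
  u_2 = (1, -5/2, 3/2, 2)

Apply the Gram-Schmidt recurrence
  u_1 = v_1
  u_i = v_i − Σ_{j<i} ((v_i · u_j) / (u_j · u_j)) · u_j.

Step by step this gives:
  u_1 = (2, 1, 3, -2)
  u_2 = (1, -5/2, 3/2, 2)

Orthogonality check:
  u_2 · u_1 = 0 (should be 0)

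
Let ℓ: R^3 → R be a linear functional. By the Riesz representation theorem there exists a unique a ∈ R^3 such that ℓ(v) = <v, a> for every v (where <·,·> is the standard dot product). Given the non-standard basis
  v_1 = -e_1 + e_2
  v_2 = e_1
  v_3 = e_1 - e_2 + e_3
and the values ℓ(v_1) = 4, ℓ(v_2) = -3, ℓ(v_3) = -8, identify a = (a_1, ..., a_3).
a = (-3, 1, -4)

Write a = (a_1, ..., a_3) in the standard basis. For each basis vector v_i, ℓ(v_i) = <v_i, a> is a linear equation in the a_j's. Collect the n equations into a matrix system V a = ℓ, where row i of V is v_i (expressed in the standard basis). Since V is invertible (lower-triangular with 1s on the diagonal, up to permutation), solve by back-substitution:
  V =
[[-1, 1, 0],
 [1, 0, 0],
 [1, -1, 1]]
  V a = (4, -3, -8)
Solving gives a = (-3, 1, -4).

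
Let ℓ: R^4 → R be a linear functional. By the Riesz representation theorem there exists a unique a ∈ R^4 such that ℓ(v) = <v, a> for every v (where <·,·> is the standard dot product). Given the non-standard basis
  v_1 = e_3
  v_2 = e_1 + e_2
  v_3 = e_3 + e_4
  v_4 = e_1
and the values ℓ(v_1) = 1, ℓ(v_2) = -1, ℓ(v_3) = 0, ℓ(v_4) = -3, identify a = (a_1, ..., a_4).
a = (-3, 2, 1, -1)

Write a = (a_1, ..., a_4) in the standard basis. For each basis vector v_i, ℓ(v_i) = <v_i, a> is a linear equation in the a_j's. Collect the n equations into a matrix system V a = ℓ, where row i of V is v_i (expressed in the standard basis). Since V is invertible (lower-triangular with 1s on the diagonal, up to permutation), solve by back-substitution:
  V =
[[0, 0, 1, 0],
 [1, 1, 0, 0],
 [0, 0, 1, 1],
 [1, 0, 0, 0]]
  V a = (1, -1, 0, -3)
Solving gives a = (-3, 2, 1, -1).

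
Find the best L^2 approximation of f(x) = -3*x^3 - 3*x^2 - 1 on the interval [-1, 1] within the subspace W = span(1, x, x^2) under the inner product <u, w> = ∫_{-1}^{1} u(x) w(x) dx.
g(x) = -3*x^2 - 9*x/5 - 1

The best approximation g ∈ W is the orthogonal projection of f onto W. Writing g = a_0 + a_1 x + a_2 x^2, the coefficients solve the normal equations G · a = b where
  G_{ij} = <φ_i, φ_j> and b_i = <f, φ_i>, with φ_0 = 1, φ_1 = x, φ_2 = x^2.
G =
  [2, 0, 2/3]
  [0, 2/3, 0]
  [2/3, 0, 2/5],
b = (-4, -6/5, -28/15).
Solving gives a_0 = -1, a_1 = -9/5, a_2 = -3, so
  g(x) = -3*x^2 - 9*x/5 - 1.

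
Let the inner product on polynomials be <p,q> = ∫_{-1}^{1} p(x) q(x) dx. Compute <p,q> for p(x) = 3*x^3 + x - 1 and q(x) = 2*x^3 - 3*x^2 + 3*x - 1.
<p,q> = 424/35

Expand the product: p(x)·q(x) = 6*x^6 - 9*x^5 + 11*x^4 - 8*x^3 + 6*x^2 - 4*x + 1.
∫_{-1}^{1} of each monomial x^k gives [2/(k+1) if k even, 0 if k odd]. Integrating term-by-term (or equivalently evaluating the antiderivative F(x) = 6*x^7/7 - 3*x^6/2 + 11*x^5/5 - 2*x^4 + 2*x^3 - 2*x^2 + x at the endpoints):
  F(1) − F(−1) = 39/70 − (-809/70) = 424/35.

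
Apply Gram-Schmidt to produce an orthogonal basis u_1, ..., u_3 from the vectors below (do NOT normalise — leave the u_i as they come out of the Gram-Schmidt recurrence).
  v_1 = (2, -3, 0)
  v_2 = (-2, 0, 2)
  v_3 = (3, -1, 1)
Orthogonal basis:
  u_1 = (2, -3, 0)
  u_2 = (-18/13, -12/13, 2)
  u_3 = (15/11, 10/11, 15/11)

Apply the Gram-Schmidt recurrence
  u_1 = v_1
  u_i = v_i − Σ_{j<i} ((v_i · u_j) / (u_j · u_j)) · u_j.

Step by step this gives:
  u_1 = (2, -3, 0)
  u_2 = (-18/13, -12/13, 2)
  u_3 = (15/11, 10/11, 15/11)

Orthogonality check:
  u_2 · u_1 = 0 (should be 0)
  u_3 · u_1 = 0 (should be 0)
  u_3 · u_2 = 0 (should be 0)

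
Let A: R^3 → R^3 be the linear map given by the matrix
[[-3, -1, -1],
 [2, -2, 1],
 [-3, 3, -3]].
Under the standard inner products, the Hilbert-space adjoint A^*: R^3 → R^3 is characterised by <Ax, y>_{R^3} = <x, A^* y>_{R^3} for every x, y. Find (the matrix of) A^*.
A^* = A^T =
[[-3, 2, -3],
 [-1, -2, 3],
 [-1, 1, -3]]

For real matrices with standard dot products, the defining identity <Ax, y> = <x, A^* y> gives (Ax)^T y = x^T (A^*) y, i.e. x^T A^T y = x^T (A^*) y. Since this holds for all x, y, we must have A^* = A^T. Therefore
A^* =
[[-3, 2, -3],
 [-1, -2, 3],
 [-1, 1, -3]].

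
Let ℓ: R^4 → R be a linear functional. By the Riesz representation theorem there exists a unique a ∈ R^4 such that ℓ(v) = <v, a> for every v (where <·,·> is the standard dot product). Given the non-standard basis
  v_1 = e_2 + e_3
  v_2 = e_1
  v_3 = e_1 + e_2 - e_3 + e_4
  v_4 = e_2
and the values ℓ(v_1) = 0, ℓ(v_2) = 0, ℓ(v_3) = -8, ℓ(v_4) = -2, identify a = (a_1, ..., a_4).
a = (0, -2, 2, -4)

Write a = (a_1, ..., a_4) in the standard basis. For each basis vector v_i, ℓ(v_i) = <v_i, a> is a linear equation in the a_j's. Collect the n equations into a matrix system V a = ℓ, where row i of V is v_i (expressed in the standard basis). Since V is invertible (lower-triangular with 1s on the diagonal, up to permutation), solve by back-substitution:
  V =
[[0, 1, 1, 0],
 [1, 0, 0, 0],
 [1, 1, -1, 1],
 [0, 1, 0, 0]]
  V a = (0, 0, -8, -2)
Solving gives a = (0, -2, 2, -4).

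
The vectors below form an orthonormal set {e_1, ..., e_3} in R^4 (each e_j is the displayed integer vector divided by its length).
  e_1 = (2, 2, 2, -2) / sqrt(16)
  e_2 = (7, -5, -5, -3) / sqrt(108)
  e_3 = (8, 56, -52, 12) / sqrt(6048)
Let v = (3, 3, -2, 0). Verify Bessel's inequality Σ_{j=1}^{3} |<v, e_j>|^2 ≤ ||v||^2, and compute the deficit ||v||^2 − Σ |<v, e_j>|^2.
Σ |<v, e_j>|^2 = 146/7; ||v||^2 = 22; deficit = 8/7

Write each e_j = u_j / sqrt(<u_j, u_j>) where u_j is the displayed integer vector. Then <v, e_j> = <v, u_j> / sqrt(<u_j, u_j>), so |<v, e_j>|^2 = <v, u_j>^2 / <u_j, u_j>.
Coefficients: <v, e_1> = 8/sqrt(16), <v, e_2> = 16/sqrt(108), <v, e_3> = 296/sqrt(6048).
Square and sum: Σ |<v, e_j>|^2 = 146/7.
Compute ||v||^2 = v·v = 22.
Deficit = 22 − 146/7 = 8/7 ≥ 0, confirming Bessel's inequality. (The deficit equals ||v − Σ <v,e_j> e_j||^2, the squared distance from v to span{e_j}.)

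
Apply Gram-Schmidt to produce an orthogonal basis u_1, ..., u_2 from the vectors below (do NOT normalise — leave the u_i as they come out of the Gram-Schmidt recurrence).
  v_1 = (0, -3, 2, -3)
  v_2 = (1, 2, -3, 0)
Orthogonal basis:
  u_1 = (0, -3, 2, -3)
  u_2 = (1, 4/11, -21/11, -18/11)

Apply the Gram-Schmidt recurrence
  u_1 = v_1
  u_i = v_i − Σ_{j<i} ((v_i · u_j) / (u_j · u_j)) · u_j.

Step by step this gives:
  u_1 = (0, -3, 2, -3)
  u_2 = (1, 4/11, -21/11, -18/11)

Orthogonality check:
  u_2 · u_1 = 0 (should be 0)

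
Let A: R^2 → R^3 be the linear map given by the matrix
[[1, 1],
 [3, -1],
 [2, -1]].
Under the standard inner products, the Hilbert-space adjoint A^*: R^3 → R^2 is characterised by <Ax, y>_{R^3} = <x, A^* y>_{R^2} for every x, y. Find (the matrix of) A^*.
A^* = A^T =
[[1, 3, 2],
 [1, -1, -1]]

For real matrices with standard dot products, the defining identity <Ax, y> = <x, A^* y> gives (Ax)^T y = x^T (A^*) y, i.e. x^T A^T y = x^T (A^*) y. Since this holds for all x, y, we must have A^* = A^T. Therefore
A^* =
[[1, 3, 2],
 [1, -1, -1]].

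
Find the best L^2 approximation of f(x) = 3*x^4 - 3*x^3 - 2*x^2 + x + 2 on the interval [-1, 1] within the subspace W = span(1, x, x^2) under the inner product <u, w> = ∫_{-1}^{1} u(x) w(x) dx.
g(x) = 4*x^2/7 - 4*x/5 + 61/35

The best approximation g ∈ W is the orthogonal projection of f onto W. Writing g = a_0 + a_1 x + a_2 x^2, the coefficients solve the normal equations G · a = b where
  G_{ij} = <φ_i, φ_j> and b_i = <f, φ_i>, with φ_0 = 1, φ_1 = x, φ_2 = x^2.
G =
  [2, 0, 2/3]
  [0, 2/3, 0]
  [2/3, 0, 2/5],
b = (58/15, -8/15, 146/105).
Solving gives a_0 = 61/35, a_1 = -4/5, a_2 = 4/7, so
  g(x) = 4*x^2/7 - 4*x/5 + 61/35.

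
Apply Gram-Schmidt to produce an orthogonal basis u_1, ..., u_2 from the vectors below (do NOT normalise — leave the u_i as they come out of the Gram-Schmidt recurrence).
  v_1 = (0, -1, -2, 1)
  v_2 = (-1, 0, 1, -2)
Orthogonal basis:
  u_1 = (0, -1, -2, 1)
  u_2 = (-1, -2/3, -1/3, -4/3)

Apply the Gram-Schmidt recurrence
  u_1 = v_1
  u_i = v_i − Σ_{j<i} ((v_i · u_j) / (u_j · u_j)) · u_j.

Step by step this gives:
  u_1 = (0, -1, -2, 1)
  u_2 = (-1, -2/3, -1/3, -4/3)

Orthogonality check:
  u_2 · u_1 = 0 (should be 0)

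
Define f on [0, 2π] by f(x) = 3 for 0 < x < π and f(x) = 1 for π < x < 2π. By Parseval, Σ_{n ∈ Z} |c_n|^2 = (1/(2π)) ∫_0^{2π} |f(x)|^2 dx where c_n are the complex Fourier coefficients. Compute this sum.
Σ |c_n|^2 = 5

Parseval equates the L^2 energy of f (normalised by 1/(2π)) with the ℓ^2 sum of its Fourier coefficients: (1/(2π)) ∫_0^{2π} |f|^2 = Σ |c_n|^2.
Compute the left side: (1/(2π)) [∫_0^π 3^2 dx + ∫_π^{2π} 1^2 dx] = (1/(2π)) · (9π + 1π) = (9 + 1)/2 = 5.
So Σ_{n ∈ Z} |c_n|^2 = 5.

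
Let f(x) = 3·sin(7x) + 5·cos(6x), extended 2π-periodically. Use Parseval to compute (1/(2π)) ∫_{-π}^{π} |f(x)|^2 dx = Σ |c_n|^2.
Σ |c_n|^2 = 17

Expand |f|^2 and use orthogonality of {sin(nx), cos(mx)} on [-π, π]:
  ∫_{-π}^{π} sin(nx)^2 dx = π, ∫ cos(mx)^2 dx = π, and cross terms integrate to 0.
So ∫_{-π}^{π} f(x)^2 dx = 3^2 · π + 5^2 · π = (9 + 25)π.
Divide by 2π: (9 + 25)/2 = 17.
By Parseval, this equals Σ |c_n|^2.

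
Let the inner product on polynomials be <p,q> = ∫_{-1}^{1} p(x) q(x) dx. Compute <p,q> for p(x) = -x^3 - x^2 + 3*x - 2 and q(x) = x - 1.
<p,q> = 94/15

Expand the product: p(x)·q(x) = -x^4 + 4*x^2 - 5*x + 2.
∫_{-1}^{1} of each monomial x^k gives [2/(k+1) if k even, 0 if k odd]. Integrating term-by-term (or equivalently evaluating the antiderivative F(x) = -x^5/5 + 4*x^3/3 - 5*x^2/2 + 2*x at the endpoints):
  F(1) − F(−1) = 19/30 − (-169/30) = 94/15.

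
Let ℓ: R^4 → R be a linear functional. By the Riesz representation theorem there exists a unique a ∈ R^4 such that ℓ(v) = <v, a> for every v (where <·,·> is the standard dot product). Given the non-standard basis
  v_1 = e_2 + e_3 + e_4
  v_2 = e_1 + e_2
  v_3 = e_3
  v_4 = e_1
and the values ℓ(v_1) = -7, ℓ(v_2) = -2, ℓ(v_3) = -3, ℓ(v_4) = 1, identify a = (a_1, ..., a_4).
a = (1, -3, -3, -1)

Write a = (a_1, ..., a_4) in the standard basis. For each basis vector v_i, ℓ(v_i) = <v_i, a> is a linear equation in the a_j's. Collect the n equations into a matrix system V a = ℓ, where row i of V is v_i (expressed in the standard basis). Since V is invertible (lower-triangular with 1s on the diagonal, up to permutation), solve by back-substitution:
  V =
[[0, 1, 1, 1],
 [1, 1, 0, 0],
 [0, 0, 1, 0],
 [1, 0, 0, 0]]
  V a = (-7, -2, -3, 1)
Solving gives a = (1, -3, -3, -1).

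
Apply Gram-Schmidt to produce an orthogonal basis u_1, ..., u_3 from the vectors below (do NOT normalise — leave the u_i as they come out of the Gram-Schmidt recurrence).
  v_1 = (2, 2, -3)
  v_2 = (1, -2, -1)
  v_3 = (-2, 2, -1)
Orthogonal basis:
  u_1 = (2, 2, -3)
  u_2 = (15/17, -36/17, -14/17)
  u_3 = (-160/101, -20/101, -120/101)

Apply the Gram-Schmidt recurrence
  u_1 = v_1
  u_i = v_i − Σ_{j<i} ((v_i · u_j) / (u_j · u_j)) · u_j.

Step by step this gives:
  u_1 = (2, 2, -3)
  u_2 = (15/17, -36/17, -14/17)
  u_3 = (-160/101, -20/101, -120/101)

Orthogonality check:
  u_2 · u_1 = 0 (should be 0)
  u_3 · u_1 = 0 (should be 0)
  u_3 · u_2 = 0 (should be 0)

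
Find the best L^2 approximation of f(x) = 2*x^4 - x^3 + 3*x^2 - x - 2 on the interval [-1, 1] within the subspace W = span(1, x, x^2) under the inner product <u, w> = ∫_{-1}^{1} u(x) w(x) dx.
g(x) = 33*x^2/7 - 8*x/5 - 76/35

The best approximation g ∈ W is the orthogonal projection of f onto W. Writing g = a_0 + a_1 x + a_2 x^2, the coefficients solve the normal equations G · a = b where
  G_{ij} = <φ_i, φ_j> and b_i = <f, φ_i>, with φ_0 = 1, φ_1 = x, φ_2 = x^2.
G =
  [2, 0, 2/3]
  [0, 2/3, 0]
  [2/3, 0, 2/5],
b = (-6/5, -16/15, 46/105).
Solving gives a_0 = -76/35, a_1 = -8/5, a_2 = 33/7, so
  g(x) = 33*x^2/7 - 8*x/5 - 76/35.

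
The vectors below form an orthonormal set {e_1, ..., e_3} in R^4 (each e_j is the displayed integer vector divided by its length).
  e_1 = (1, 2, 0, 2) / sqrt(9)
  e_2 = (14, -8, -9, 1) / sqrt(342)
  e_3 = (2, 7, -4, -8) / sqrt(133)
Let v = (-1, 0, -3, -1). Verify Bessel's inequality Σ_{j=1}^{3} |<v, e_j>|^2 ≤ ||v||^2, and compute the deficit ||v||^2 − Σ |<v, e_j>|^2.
Σ |<v, e_j>|^2 = 27/7; ||v||^2 = 11; deficit = 50/7

Write each e_j = u_j / sqrt(<u_j, u_j>) where u_j is the displayed integer vector. Then <v, e_j> = <v, u_j> / sqrt(<u_j, u_j>), so |<v, e_j>|^2 = <v, u_j>^2 / <u_j, u_j>.
Coefficients: <v, e_1> = -3/sqrt(9), <v, e_2> = 12/sqrt(342), <v, e_3> = 18/sqrt(133).
Square and sum: Σ |<v, e_j>|^2 = 27/7.
Compute ||v||^2 = v·v = 11.
Deficit = 11 − 27/7 = 50/7 ≥ 0, confirming Bessel's inequality. (The deficit equals ||v − Σ <v,e_j> e_j||^2, the squared distance from v to span{e_j}.)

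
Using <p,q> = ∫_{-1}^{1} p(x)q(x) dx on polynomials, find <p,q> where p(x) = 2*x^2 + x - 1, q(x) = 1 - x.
<p,q> = -4/3

Expand the product: p(x)·q(x) = -2*x^3 + x^2 + 2*x - 1.
∫_{-1}^{1} of each monomial x^k gives [2/(k+1) if k even, 0 if k odd]. Integrating term-by-term (or equivalently evaluating the antiderivative F(x) = -x^4/2 + x^3/3 + x^2 - x at the endpoints):
  F(1) − F(−1) = -1/6 − (7/6) = -4/3.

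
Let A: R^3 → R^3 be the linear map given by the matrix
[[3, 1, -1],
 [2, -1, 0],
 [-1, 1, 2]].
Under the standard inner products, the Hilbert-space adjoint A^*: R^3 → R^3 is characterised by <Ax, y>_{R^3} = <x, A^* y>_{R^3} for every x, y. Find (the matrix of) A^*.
A^* = A^T =
[[3, 2, -1],
 [1, -1, 1],
 [-1, 0, 2]]

For real matrices with standard dot products, the defining identity <Ax, y> = <x, A^* y> gives (Ax)^T y = x^T (A^*) y, i.e. x^T A^T y = x^T (A^*) y. Since this holds for all x, y, we must have A^* = A^T. Therefore
A^* =
[[3, 2, -1],
 [1, -1, 1],
 [-1, 0, 2]].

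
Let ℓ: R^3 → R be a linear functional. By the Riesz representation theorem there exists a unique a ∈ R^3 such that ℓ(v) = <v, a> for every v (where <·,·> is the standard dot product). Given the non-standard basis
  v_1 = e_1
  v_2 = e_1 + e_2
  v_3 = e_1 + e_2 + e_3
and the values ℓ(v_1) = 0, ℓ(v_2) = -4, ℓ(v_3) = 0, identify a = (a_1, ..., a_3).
a = (0, -4, 4)

Write a = (a_1, ..., a_3) in the standard basis. For each basis vector v_i, ℓ(v_i) = <v_i, a> is a linear equation in the a_j's. Collect the n equations into a matrix system V a = ℓ, where row i of V is v_i (expressed in the standard basis). Since V is invertible (lower-triangular with 1s on the diagonal, up to permutation), solve by back-substitution:
  V =
[[1, 0, 0],
 [1, 1, 0],
 [1, 1, 1]]
  V a = (0, -4, 0)
Solving gives a = (0, -4, 4).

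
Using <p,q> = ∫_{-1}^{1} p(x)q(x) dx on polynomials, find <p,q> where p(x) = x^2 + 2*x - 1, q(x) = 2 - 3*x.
<p,q> = -20/3

Expand the product: p(x)·q(x) = -3*x^3 - 4*x^2 + 7*x - 2.
∫_{-1}^{1} of each monomial x^k gives [2/(k+1) if k even, 0 if k odd]. Integrating term-by-term (or equivalently evaluating the antiderivative F(x) = -3*x^4/4 - 4*x^3/3 + 7*x^2/2 - 2*x at the endpoints):
  F(1) − F(−1) = -7/12 − (73/12) = -20/3.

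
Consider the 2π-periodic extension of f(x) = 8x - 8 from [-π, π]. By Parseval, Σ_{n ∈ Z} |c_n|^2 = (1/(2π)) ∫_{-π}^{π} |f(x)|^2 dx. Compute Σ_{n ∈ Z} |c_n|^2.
Σ |c_n|^2 = 64π^2/3 + 64

Expand and integrate term by term over [-π, π]:
  ∫ (8x)^2 dx = 64·(2π^3/3); ∫ 2·8·(-8)·x dx = 0 (odd integrand); ∫ (-8)^2 dx = 64·2π.
So (1/(2π)) ∫_{-π}^{π} (8x - 8)^2 dx = 64π^2/3 + 64 = 64π^2/3 + 64.
Parseval ⇒ Σ |c_n|^2 = 64π^2/3 + 64.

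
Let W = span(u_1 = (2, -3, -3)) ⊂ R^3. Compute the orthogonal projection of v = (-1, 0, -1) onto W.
proj_W(v) = (1/11, -3/22, -3/22)

Set up U = [u_1 | ... | u_1] ∈ R^(3×1). The projector onto W = col(U) is P = U (U^T U)^(-1) U^T.
Compute U^T U =
  [22],
and U^T v = (1).
Solve U^T U · c = U^T v for the coefficients: c = (1/22). The projection is proj_W(v) = U c.
Check: (v - proj_W(v)) · u_1 = 0  (should be 0).
Result: proj_W(v) = (1/11, -3/22, -3/22).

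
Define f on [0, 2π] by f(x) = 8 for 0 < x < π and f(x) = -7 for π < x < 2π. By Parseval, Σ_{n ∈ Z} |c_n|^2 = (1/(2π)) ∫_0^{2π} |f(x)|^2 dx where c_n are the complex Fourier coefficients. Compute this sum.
Σ |c_n|^2 = 113/2

Parseval equates the L^2 energy of f (normalised by 1/(2π)) with the ℓ^2 sum of its Fourier coefficients: (1/(2π)) ∫_0^{2π} |f|^2 = Σ |c_n|^2.
Compute the left side: (1/(2π)) [∫_0^π 8^2 dx + ∫_π^{2π} (-7)^2 dx] = (1/(2π)) · (64π + 49π) = (64 + 49)/2 = 113/2.
So Σ_{n ∈ Z} |c_n|^2 = 113/2.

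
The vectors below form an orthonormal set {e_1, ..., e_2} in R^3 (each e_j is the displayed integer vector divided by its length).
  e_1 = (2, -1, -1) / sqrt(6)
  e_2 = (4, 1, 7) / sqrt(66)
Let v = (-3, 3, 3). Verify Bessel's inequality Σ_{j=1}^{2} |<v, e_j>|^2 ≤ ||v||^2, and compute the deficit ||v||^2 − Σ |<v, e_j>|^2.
Σ |<v, e_j>|^2 = 288/11; ||v||^2 = 27; deficit = 9/11

Write each e_j = u_j / sqrt(<u_j, u_j>) where u_j is the displayed integer vector. Then <v, e_j> = <v, u_j> / sqrt(<u_j, u_j>), so |<v, e_j>|^2 = <v, u_j>^2 / <u_j, u_j>.
Coefficients: <v, e_1> = -12/sqrt(6), <v, e_2> = 12/sqrt(66).
Square and sum: Σ |<v, e_j>|^2 = 288/11.
Compute ||v||^2 = v·v = 27.
Deficit = 27 − 288/11 = 9/11 ≥ 0, confirming Bessel's inequality. (The deficit equals ||v − Σ <v,e_j> e_j||^2, the squared distance from v to span{e_j}.)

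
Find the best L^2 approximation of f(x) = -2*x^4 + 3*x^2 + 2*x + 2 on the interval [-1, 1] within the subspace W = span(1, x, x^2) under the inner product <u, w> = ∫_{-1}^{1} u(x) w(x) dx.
g(x) = 9*x^2/7 + 2*x + 76/35

The best approximation g ∈ W is the orthogonal projection of f onto W. Writing g = a_0 + a_1 x + a_2 x^2, the coefficients solve the normal equations G · a = b where
  G_{ij} = <φ_i, φ_j> and b_i = <f, φ_i>, with φ_0 = 1, φ_1 = x, φ_2 = x^2.
G =
  [2, 0, 2/3]
  [0, 2/3, 0]
  [2/3, 0, 2/5],
b = (26/5, 4/3, 206/105).
Solving gives a_0 = 76/35, a_1 = 2, a_2 = 9/7, so
  g(x) = 9*x^2/7 + 2*x + 76/35.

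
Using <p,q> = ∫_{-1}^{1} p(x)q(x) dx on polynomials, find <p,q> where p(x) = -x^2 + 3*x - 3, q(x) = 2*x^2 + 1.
<p,q> = -172/15

Expand the product: p(x)·q(x) = -2*x^4 + 6*x^3 - 7*x^2 + 3*x - 3.
∫_{-1}^{1} of each monomial x^k gives [2/(k+1) if k even, 0 if k odd]. Integrating term-by-term (or equivalently evaluating the antiderivative F(x) = -2*x^5/5 + 3*x^4/2 - 7*x^3/3 + 3*x^2/2 - 3*x at the endpoints):
  F(1) − F(−1) = -41/15 − (131/15) = -172/15.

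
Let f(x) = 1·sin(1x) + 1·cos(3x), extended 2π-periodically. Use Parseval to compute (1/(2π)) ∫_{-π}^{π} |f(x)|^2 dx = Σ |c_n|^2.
Σ |c_n|^2 = 1

Expand |f|^2 and use orthogonality of {sin(nx), cos(mx)} on [-π, π]:
  ∫_{-π}^{π} sin(nx)^2 dx = π, ∫ cos(mx)^2 dx = π, and cross terms integrate to 0.
So ∫_{-π}^{π} f(x)^2 dx = 1^2 · π + 1^2 · π = (1 + 1)π.
Divide by 2π: (1 + 1)/2 = 1.
By Parseval, this equals Σ |c_n|^2.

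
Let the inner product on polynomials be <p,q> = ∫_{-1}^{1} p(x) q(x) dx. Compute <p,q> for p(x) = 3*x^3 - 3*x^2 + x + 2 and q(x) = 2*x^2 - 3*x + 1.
<p,q> = -10/3

Expand the product: p(x)·q(x) = 6*x^5 - 15*x^4 + 14*x^3 - 2*x^2 - 5*x + 2.
∫_{-1}^{1} of each monomial x^k gives [2/(k+1) if k even, 0 if k odd]. Integrating term-by-term (or equivalently evaluating the antiderivative F(x) = x^6 - 3*x^5 + 7*x^4/2 - 2*x^3/3 - 5*x^2/2 + 2*x at the endpoints):
  F(1) − F(−1) = 1/3 − (11/3) = -10/3.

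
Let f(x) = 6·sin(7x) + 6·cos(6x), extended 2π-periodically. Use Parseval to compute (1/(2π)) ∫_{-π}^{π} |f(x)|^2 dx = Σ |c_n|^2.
Σ |c_n|^2 = 36

Expand |f|^2 and use orthogonality of {sin(nx), cos(mx)} on [-π, π]:
  ∫_{-π}^{π} sin(nx)^2 dx = π, ∫ cos(mx)^2 dx = π, and cross terms integrate to 0.
So ∫_{-π}^{π} f(x)^2 dx = 6^2 · π + 6^2 · π = (36 + 36)π.
Divide by 2π: (36 + 36)/2 = 36.
By Parseval, this equals Σ |c_n|^2.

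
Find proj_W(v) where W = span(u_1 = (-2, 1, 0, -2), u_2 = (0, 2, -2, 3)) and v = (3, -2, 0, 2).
proj_W(v) = (392/137, -256/137, 60/137, 302/137)

Set up U = [u_1 | ... | u_2] ∈ R^(4×2). The projector onto W = col(U) is P = U (U^T U)^(-1) U^T.
Compute U^T U =
  [9, -4]
  [-4, 17],
and U^T v = (-12, 2).
Solve U^T U · c = U^T v for the coefficients: c = (-196/137, -30/137). The projection is proj_W(v) = U c.
Check: (v - proj_W(v)) · u_1 = 0  (should be 0).
Check: (v - proj_W(v)) · u_2 = 0  (should be 0).
Result: proj_W(v) = (392/137, -256/137, 60/137, 302/137).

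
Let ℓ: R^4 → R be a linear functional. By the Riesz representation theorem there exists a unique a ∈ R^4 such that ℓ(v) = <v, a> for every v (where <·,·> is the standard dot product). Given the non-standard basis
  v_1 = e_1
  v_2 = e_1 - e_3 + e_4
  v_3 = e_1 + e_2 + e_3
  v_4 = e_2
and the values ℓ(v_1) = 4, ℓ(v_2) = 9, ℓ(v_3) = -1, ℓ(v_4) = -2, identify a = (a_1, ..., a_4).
a = (4, -2, -3, 2)

Write a = (a_1, ..., a_4) in the standard basis. For each basis vector v_i, ℓ(v_i) = <v_i, a> is a linear equation in the a_j's. Collect the n equations into a matrix system V a = ℓ, where row i of V is v_i (expressed in the standard basis). Since V is invertible (lower-triangular with 1s on the diagonal, up to permutation), solve by back-substitution:
  V =
[[1, 0, 0, 0],
 [1, 0, -1, 1],
 [1, 1, 1, 0],
 [0, 1, 0, 0]]
  V a = (4, 9, -1, -2)
Solving gives a = (4, -2, -3, 2).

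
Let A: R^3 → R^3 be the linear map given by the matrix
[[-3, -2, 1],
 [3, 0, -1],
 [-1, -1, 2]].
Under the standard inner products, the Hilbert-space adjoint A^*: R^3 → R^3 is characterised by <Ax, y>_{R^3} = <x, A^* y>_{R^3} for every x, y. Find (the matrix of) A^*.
A^* = A^T =
[[-3, 3, -1],
 [-2, 0, -1],
 [1, -1, 2]]

For real matrices with standard dot products, the defining identity <Ax, y> = <x, A^* y> gives (Ax)^T y = x^T (A^*) y, i.e. x^T A^T y = x^T (A^*) y. Since this holds for all x, y, we must have A^* = A^T. Therefore
A^* =
[[-3, 3, -1],
 [-2, 0, -1],
 [1, -1, 2]].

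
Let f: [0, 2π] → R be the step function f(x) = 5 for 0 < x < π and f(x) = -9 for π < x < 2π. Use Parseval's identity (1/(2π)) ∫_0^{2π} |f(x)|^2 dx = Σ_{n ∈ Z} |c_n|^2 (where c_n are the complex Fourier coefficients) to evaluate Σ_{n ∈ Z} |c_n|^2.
Σ |c_n|^2 = 53

Parseval equates the L^2 energy of f (normalised by 1/(2π)) with the ℓ^2 sum of its Fourier coefficients: (1/(2π)) ∫_0^{2π} |f|^2 = Σ |c_n|^2.
Compute the left side: (1/(2π)) [∫_0^π 5^2 dx + ∫_π^{2π} (-9)^2 dx] = (1/(2π)) · (25π + 81π) = (25 + 81)/2 = 53.
So Σ_{n ∈ Z} |c_n|^2 = 53.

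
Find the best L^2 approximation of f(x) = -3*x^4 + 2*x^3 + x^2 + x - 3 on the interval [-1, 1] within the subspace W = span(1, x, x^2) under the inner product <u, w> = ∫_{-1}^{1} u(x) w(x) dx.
g(x) = -11*x^2/7 + 11*x/5 - 96/35

The best approximation g ∈ W is the orthogonal projection of f onto W. Writing g = a_0 + a_1 x + a_2 x^2, the coefficients solve the normal equations G · a = b where
  G_{ij} = <φ_i, φ_j> and b_i = <f, φ_i>, with φ_0 = 1, φ_1 = x, φ_2 = x^2.
G =
  [2, 0, 2/3]
  [0, 2/3, 0]
  [2/3, 0, 2/5],
b = (-98/15, 22/15, -86/35).
Solving gives a_0 = -96/35, a_1 = 11/5, a_2 = -11/7, so
  g(x) = -11*x^2/7 + 11*x/5 - 96/35.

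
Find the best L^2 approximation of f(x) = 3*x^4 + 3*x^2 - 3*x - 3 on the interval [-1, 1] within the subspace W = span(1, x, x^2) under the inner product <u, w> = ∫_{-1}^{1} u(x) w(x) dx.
g(x) = 39*x^2/7 - 3*x - 114/35

The best approximation g ∈ W is the orthogonal projection of f onto W. Writing g = a_0 + a_1 x + a_2 x^2, the coefficients solve the normal equations G · a = b where
  G_{ij} = <φ_i, φ_j> and b_i = <f, φ_i>, with φ_0 = 1, φ_1 = x, φ_2 = x^2.
G =
  [2, 0, 2/3]
  [0, 2/3, 0]
  [2/3, 0, 2/5],
b = (-14/5, -2, 2/35).
Solving gives a_0 = -114/35, a_1 = -3, a_2 = 39/7, so
  g(x) = 39*x^2/7 - 3*x - 114/35.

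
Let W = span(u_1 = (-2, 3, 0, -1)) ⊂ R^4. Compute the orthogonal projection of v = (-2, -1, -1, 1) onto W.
proj_W(v) = (0, 0, 0, 0)

Set up U = [u_1 | ... | u_1] ∈ R^(4×1). The projector onto W = col(U) is P = U (U^T U)^(-1) U^T.
Compute U^T U =
  [14],
and U^T v = (0).
Solve U^T U · c = U^T v for the coefficients: c = (0). The projection is proj_W(v) = U c.
Check: (v - proj_W(v)) · u_1 = 0  (should be 0).
Result: proj_W(v) = (0, 0, 0, 0).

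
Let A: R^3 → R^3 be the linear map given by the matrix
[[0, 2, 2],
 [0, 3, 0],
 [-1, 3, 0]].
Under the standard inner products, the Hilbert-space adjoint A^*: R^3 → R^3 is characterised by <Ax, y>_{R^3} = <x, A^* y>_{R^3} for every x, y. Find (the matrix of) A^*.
A^* = A^T =
[[0, 0, -1],
 [2, 3, 3],
 [2, 0, 0]]

For real matrices with standard dot products, the defining identity <Ax, y> = <x, A^* y> gives (Ax)^T y = x^T (A^*) y, i.e. x^T A^T y = x^T (A^*) y. Since this holds for all x, y, we must have A^* = A^T. Therefore
A^* =
[[0, 0, -1],
 [2, 3, 3],
 [2, 0, 0]].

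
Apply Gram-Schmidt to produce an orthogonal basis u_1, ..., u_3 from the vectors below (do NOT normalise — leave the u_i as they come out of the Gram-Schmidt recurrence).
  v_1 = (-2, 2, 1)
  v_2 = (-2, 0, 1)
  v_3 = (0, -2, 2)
Orthogonal basis:
  u_1 = (-2, 2, 1)
  u_2 = (-8/9, -10/9, 4/9)
  u_3 = (4/5, 0, 8/5)

Apply the Gram-Schmidt recurrence
  u_1 = v_1
  u_i = v_i − Σ_{j<i} ((v_i · u_j) / (u_j · u_j)) · u_j.

Step by step this gives:
  u_1 = (-2, 2, 1)
  u_2 = (-8/9, -10/9, 4/9)
  u_3 = (4/5, 0, 8/5)

Orthogonality check:
  u_2 · u_1 = 0 (should be 0)
  u_3 · u_1 = 0 (should be 0)
  u_3 · u_2 = 0 (should be 0)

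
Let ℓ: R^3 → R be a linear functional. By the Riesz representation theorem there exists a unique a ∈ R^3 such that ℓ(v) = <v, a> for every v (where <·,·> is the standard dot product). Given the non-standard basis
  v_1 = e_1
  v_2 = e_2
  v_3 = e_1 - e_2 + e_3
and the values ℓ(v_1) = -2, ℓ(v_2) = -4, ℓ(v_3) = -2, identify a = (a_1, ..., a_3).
a = (-2, -4, -4)

Write a = (a_1, ..., a_3) in the standard basis. For each basis vector v_i, ℓ(v_i) = <v_i, a> is a linear equation in the a_j's. Collect the n equations into a matrix system V a = ℓ, where row i of V is v_i (expressed in the standard basis). Since V is invertible (lower-triangular with 1s on the diagonal, up to permutation), solve by back-substitution:
  V =
[[1, 0, 0],
 [0, 1, 0],
 [1, -1, 1]]
  V a = (-2, -4, -2)
Solving gives a = (-2, -4, -4).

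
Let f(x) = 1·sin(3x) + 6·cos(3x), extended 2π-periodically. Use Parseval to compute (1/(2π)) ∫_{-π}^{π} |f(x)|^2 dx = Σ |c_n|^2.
Σ |c_n|^2 = 37/2

Expand |f|^2 and use orthogonality of {sin(nx), cos(mx)} on [-π, π]:
  ∫_{-π}^{π} sin(nx)^2 dx = π, ∫ cos(mx)^2 dx = π, and cross terms integrate to 0.
So ∫_{-π}^{π} f(x)^2 dx = 1^2 · π + 6^2 · π = (1 + 36)π.
Divide by 2π: (1 + 36)/2 = 37/2.
By Parseval, this equals Σ |c_n|^2.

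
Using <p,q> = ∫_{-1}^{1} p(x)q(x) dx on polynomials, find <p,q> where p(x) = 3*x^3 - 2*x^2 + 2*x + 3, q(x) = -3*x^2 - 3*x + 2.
<p,q> = -28/15

Expand the product: p(x)·q(x) = -9*x^5 - 3*x^4 + 6*x^3 - 19*x^2 - 5*x + 6.
∫_{-1}^{1} of each monomial x^k gives [2/(k+1) if k even, 0 if k odd]. Integrating term-by-term (or equivalently evaluating the antiderivative F(x) = -3*x^6/2 - 3*x^5/5 + 3*x^4/2 - 19*x^3/3 - 5*x^2/2 + 6*x at the endpoints):
  F(1) − F(−1) = -103/30 − (-47/30) = -28/15.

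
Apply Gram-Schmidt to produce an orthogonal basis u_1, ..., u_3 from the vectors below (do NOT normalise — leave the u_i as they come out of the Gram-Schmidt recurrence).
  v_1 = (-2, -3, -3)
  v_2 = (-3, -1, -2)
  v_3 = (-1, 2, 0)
Orthogonal basis:
  u_1 = (-2, -3, -3)
  u_2 = (-18/11, 23/22, 1/22)
  u_3 = (21/83, 35/83, -49/83)

Apply the Gram-Schmidt recurrence
  u_1 = v_1
  u_i = v_i − Σ_{j<i} ((v_i · u_j) / (u_j · u_j)) · u_j.

Step by step this gives:
  u_1 = (-2, -3, -3)
  u_2 = (-18/11, 23/22, 1/22)
  u_3 = (21/83, 35/83, -49/83)

Orthogonality check:
  u_2 · u_1 = 0 (should be 0)
  u_3 · u_1 = 0 (should be 0)
  u_3 · u_2 = 0 (should be 0)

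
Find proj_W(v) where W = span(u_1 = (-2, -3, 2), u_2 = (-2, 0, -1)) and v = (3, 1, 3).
proj_W(v) = (32/9, -1/9, 17/9)

Set up U = [u_1 | ... | u_2] ∈ R^(3×2). The projector onto W = col(U) is P = U (U^T U)^(-1) U^T.
Compute U^T U =
  [17, 2]
  [2, 5],
and U^T v = (-3, -9).
Solve U^T U · c = U^T v for the coefficients: c = (1/27, -49/27). The projection is proj_W(v) = U c.
Check: (v - proj_W(v)) · u_1 = 0  (should be 0).
Check: (v - proj_W(v)) · u_2 = 0  (should be 0).
Result: proj_W(v) = (32/9, -1/9, 17/9).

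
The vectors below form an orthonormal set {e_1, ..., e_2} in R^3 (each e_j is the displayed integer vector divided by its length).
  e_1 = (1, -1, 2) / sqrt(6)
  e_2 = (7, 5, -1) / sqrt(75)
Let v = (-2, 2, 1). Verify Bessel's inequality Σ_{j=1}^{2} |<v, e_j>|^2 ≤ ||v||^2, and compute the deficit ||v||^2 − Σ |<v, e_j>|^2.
Σ |<v, e_j>|^2 = 1; ||v||^2 = 9; deficit = 8

Write each e_j = u_j / sqrt(<u_j, u_j>) where u_j is the displayed integer vector. Then <v, e_j> = <v, u_j> / sqrt(<u_j, u_j>), so |<v, e_j>|^2 = <v, u_j>^2 / <u_j, u_j>.
Coefficients: <v, e_1> = -2/sqrt(6), <v, e_2> = -5/sqrt(75).
Square and sum: Σ |<v, e_j>|^2 = 1.
Compute ||v||^2 = v·v = 9.
Deficit = 9 − 1 = 8 ≥ 0, confirming Bessel's inequality. (The deficit equals ||v − Σ <v,e_j> e_j||^2, the squared distance from v to span{e_j}.)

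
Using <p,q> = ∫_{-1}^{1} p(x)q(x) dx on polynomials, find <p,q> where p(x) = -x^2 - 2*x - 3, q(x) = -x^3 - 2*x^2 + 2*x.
<p,q> = 44/15

Expand the product: p(x)·q(x) = x^5 + 4*x^4 + 5*x^3 + 2*x^2 - 6*x.
∫_{-1}^{1} of each monomial x^k gives [2/(k+1) if k even, 0 if k odd]. Integrating term-by-term (or equivalently evaluating the antiderivative F(x) = x^6/6 + 4*x^5/5 + 5*x^4/4 + 2*x^3/3 - 3*x^2 at the endpoints):
  F(1) − F(−1) = -7/60 − (-61/20) = 44/15.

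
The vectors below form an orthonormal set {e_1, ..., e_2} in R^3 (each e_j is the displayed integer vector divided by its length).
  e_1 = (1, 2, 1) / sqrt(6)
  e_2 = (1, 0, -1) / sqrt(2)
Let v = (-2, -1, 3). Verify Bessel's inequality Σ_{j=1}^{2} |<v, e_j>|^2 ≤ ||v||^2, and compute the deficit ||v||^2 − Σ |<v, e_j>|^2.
Σ |<v, e_j>|^2 = 38/3; ||v||^2 = 14; deficit = 4/3

Write each e_j = u_j / sqrt(<u_j, u_j>) where u_j is the displayed integer vector. Then <v, e_j> = <v, u_j> / sqrt(<u_j, u_j>), so |<v, e_j>|^2 = <v, u_j>^2 / <u_j, u_j>.
Coefficients: <v, e_1> = -1/sqrt(6), <v, e_2> = -5/sqrt(2).
Square and sum: Σ |<v, e_j>|^2 = 38/3.
Compute ||v||^2 = v·v = 14.
Deficit = 14 − 38/3 = 4/3 ≥ 0, confirming Bessel's inequality. (The deficit equals ||v − Σ <v,e_j> e_j||^2, the squared distance from v to span{e_j}.)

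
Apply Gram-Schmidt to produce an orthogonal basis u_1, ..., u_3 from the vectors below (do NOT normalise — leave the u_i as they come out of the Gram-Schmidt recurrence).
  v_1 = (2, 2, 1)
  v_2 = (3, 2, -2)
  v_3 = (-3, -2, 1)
Orthogonal basis:
  u_1 = (2, 2, 1)
  u_2 = (11/9, 2/9, -26/9)
  u_3 = (-12/89, 14/89, -4/89)

Apply the Gram-Schmidt recurrence
  u_1 = v_1
  u_i = v_i − Σ_{j<i} ((v_i · u_j) / (u_j · u_j)) · u_j.

Step by step this gives:
  u_1 = (2, 2, 1)
  u_2 = (11/9, 2/9, -26/9)
  u_3 = (-12/89, 14/89, -4/89)

Orthogonality check:
  u_2 · u_1 = 0 (should be 0)
  u_3 · u_1 = 0 (should be 0)
  u_3 · u_2 = 0 (should be 0)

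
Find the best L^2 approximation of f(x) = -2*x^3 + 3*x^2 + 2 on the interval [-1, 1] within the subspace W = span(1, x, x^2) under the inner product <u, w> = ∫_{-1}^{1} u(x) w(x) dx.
g(x) = 3*x^2 - 6*x/5 + 2

The best approximation g ∈ W is the orthogonal projection of f onto W. Writing g = a_0 + a_1 x + a_2 x^2, the coefficients solve the normal equations G · a = b where
  G_{ij} = <φ_i, φ_j> and b_i = <f, φ_i>, with φ_0 = 1, φ_1 = x, φ_2 = x^2.
G =
  [2, 0, 2/3]
  [0, 2/3, 0]
  [2/3, 0, 2/5],
b = (6, -4/5, 38/15).
Solving gives a_0 = 2, a_1 = -6/5, a_2 = 3, so
  g(x) = 3*x^2 - 6*x/5 + 2.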